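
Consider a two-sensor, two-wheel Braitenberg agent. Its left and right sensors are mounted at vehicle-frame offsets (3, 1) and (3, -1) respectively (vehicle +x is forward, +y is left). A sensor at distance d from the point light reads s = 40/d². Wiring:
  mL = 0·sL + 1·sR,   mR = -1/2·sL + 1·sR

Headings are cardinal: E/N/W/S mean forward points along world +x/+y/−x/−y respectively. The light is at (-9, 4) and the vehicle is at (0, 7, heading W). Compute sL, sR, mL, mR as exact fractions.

1 10/13 10/13 7/26

left sensor world pos  = (-3, 6); dL² = 40
right sensor world pos = (-3, 8); dR² = 52
sL = 40/40 = 1
sR = 40/52 = 10/13
mL = 0·sL + 1·sR = 10/13
mR = -1/2·sL + 1·sR = 7/26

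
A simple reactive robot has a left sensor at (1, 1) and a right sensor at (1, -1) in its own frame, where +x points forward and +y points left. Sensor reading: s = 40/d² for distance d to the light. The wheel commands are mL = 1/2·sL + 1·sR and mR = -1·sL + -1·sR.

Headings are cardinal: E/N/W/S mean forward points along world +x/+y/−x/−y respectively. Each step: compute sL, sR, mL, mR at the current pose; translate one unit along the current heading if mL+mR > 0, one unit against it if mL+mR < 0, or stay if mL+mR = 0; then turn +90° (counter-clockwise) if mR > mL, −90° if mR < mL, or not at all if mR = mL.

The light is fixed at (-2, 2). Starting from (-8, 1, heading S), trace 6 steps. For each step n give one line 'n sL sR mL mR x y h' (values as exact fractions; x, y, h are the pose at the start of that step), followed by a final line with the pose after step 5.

n=0: pose=(-8,1,S); sL=40/29, sR=40/53; mL=2220/1537, mR=-3280/1537; mL+mR=-20/29 → advance -1; mR−mL=-5500/1537 → turn -1·90°
n=1: pose=(-8,2,W); sL=4/5, sR=4/5; mL=6/5, mR=-8/5; mL+mR=-2/5 → advance -1; mR−mL=-14/5 → turn -1·90°
n=2: pose=(-7,2,N); sL=40/37, sR=40/17; mL=1820/629, mR=-2160/629; mL+mR=-20/37 → advance -1; mR−mL=-3980/629 → turn -1·90°
n=3: pose=(-7,1,E); sL=5/2, sR=2; mL=13/4, mR=-9/2; mL+mR=-5/4 → advance -1; mR−mL=-31/4 → turn -1·90°
n=4: pose=(-8,1,S); sL=40/29, sR=40/53; mL=2220/1537, mR=-3280/1537; mL+mR=-20/29 → advance -1; mR−mL=-5500/1537 → turn -1·90°
n=5: pose=(-8,2,W); sL=4/5, sR=4/5; mL=6/5, mR=-8/5; mL+mR=-2/5 → advance -1; mR−mL=-14/5 → turn -1·90°

0 40/29 40/53 2220/1537 -3280/1537 -8 1 S
1 4/5 4/5 6/5 -8/5 -8 2 W
2 40/37 40/17 1820/629 -2160/629 -7 2 N
3 5/2 2 13/4 -9/2 -7 1 E
4 40/29 40/53 2220/1537 -3280/1537 -8 1 S
5 4/5 4/5 6/5 -8/5 -8 2 W
final -7 2 N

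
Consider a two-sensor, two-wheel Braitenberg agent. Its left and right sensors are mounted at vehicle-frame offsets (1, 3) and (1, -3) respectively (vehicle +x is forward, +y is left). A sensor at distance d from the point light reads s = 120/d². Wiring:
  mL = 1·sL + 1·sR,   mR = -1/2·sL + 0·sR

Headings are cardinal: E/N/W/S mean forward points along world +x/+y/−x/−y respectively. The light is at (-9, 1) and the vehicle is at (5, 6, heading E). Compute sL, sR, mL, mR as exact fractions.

120/289 120/229 62160/66181 -60/289

left sensor world pos  = (6, 9); dL² = 289
right sensor world pos = (6, 3); dR² = 229
sL = 120/289 = 120/289
sR = 120/229 = 120/229
mL = 1·sL + 1·sR = 62160/66181
mR = -1/2·sL + 0·sR = -60/289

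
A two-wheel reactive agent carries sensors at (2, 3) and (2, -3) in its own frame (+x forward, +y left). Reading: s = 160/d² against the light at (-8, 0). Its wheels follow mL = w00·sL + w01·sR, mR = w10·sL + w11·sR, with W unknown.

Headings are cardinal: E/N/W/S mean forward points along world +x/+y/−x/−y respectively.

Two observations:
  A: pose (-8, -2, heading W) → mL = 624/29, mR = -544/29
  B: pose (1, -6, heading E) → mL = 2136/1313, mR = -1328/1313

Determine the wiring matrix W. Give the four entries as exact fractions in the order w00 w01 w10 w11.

1 1/2 -1/2 -1/2

obs A: pose=(-8,-2,W) → sL=160/29, sR=32, mL=624/29, mR=-544/29
obs B: pose=(1,-6,E) → sL=16/13, sR=80/101, mL=2136/1313, mR=-1328/1313
sensor matrix S = [[160/29, 32], [16/13, 80/101]]; det S = -1333248/38077
solve [mL_A; mL_B] = S·[w00; w01] and [mR_A; mR_B] = S·[w10; w11]:
  w00 = 1, w01 = 1/2, w10 = -1/2, w11 = -1/2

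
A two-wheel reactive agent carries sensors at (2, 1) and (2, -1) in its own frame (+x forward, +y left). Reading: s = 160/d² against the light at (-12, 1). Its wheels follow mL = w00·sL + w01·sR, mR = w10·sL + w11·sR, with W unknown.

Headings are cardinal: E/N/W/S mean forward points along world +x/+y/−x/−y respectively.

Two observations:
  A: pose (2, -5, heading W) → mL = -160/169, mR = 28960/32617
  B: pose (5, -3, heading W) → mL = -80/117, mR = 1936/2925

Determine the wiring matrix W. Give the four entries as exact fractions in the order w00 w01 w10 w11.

obs A: pose=(2,-5,W) → sL=160/193, sR=160/169, mL=-160/169, mR=28960/32617
obs B: pose=(5,-3,W) → sL=16/25, sR=80/117, mL=-80/117, mR=1936/2925
sensor matrix S = [[160/193, 160/169], [16/25, 80/117]]; det S = -57344/1467765
solve [mL_A; mL_B] = S·[w00; w01] and [mR_A; mR_B] = S·[w10; w11]:
  w00 = 0, w01 = -1, w10 = 1/2, w11 = 1/2

0 -1 1/2 1/2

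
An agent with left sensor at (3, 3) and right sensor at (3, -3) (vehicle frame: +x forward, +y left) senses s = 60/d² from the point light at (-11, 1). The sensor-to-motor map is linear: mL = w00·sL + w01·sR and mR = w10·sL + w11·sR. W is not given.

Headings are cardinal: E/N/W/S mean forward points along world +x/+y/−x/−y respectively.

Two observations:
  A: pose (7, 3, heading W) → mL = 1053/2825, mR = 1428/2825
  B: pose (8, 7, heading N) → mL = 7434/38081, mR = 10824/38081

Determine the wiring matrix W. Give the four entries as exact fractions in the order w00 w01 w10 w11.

1/2 1 1 1

obs A: pose=(7,3,W) → sL=30/113, sR=6/25, mL=1053/2825, mR=1428/2825
obs B: pose=(8,7,N) → sL=60/337, sR=12/113, mL=7434/38081, mR=10824/38081
sensor matrix S = [[30/113, 6/25], [60/337, 12/113]]; det S = -312768/21515765
solve [mL_A; mL_B] = S·[w00; w01] and [mR_A; mR_B] = S·[w10; w11]:
  w00 = 1/2, w01 = 1, w10 = 1, w11 = 1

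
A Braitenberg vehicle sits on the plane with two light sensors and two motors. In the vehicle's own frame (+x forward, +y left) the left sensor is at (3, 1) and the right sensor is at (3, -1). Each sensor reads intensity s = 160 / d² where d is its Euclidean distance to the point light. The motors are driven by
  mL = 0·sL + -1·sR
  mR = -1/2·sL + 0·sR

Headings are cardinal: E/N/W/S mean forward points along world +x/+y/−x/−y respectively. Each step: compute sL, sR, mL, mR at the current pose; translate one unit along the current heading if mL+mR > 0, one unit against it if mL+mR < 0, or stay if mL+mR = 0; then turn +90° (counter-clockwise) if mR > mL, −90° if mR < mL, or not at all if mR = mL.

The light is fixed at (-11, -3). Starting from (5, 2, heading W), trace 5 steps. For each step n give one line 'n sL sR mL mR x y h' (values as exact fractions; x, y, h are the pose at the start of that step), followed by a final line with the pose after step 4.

n=0: pose=(5,2,W); sL=32/37, sR=32/41; mL=-32/41, mR=-16/37; mL+mR=-1840/1517 → advance -1; mR−mL=528/1517 → turn +1·90°
n=1: pose=(6,2,S); sL=20/41, sR=8/13; mL=-8/13, mR=-10/41; mL+mR=-458/533 → advance -1; mR−mL=198/533 → turn +1·90°
n=2: pose=(6,3,E); sL=160/449, sR=32/85; mL=-32/85, mR=-80/449; mL+mR=-21168/38165 → advance -1; mR−mL=7568/38165 → turn +1·90°
n=3: pose=(5,3,N); sL=80/153, sR=16/37; mL=-16/37, mR=-40/153; mL+mR=-3928/5661 → advance -1; mR−mL=968/5661 → turn +1·90°
n=4: pose=(5,2,W); sL=32/37, sR=32/41; mL=-32/41, mR=-16/37; mL+mR=-1840/1517 → advance -1; mR−mL=528/1517 → turn +1·90°

0 32/37 32/41 -32/41 -16/37 5 2 W
1 20/41 8/13 -8/13 -10/41 6 2 S
2 160/449 32/85 -32/85 -80/449 6 3 E
3 80/153 16/37 -16/37 -40/153 5 3 N
4 32/37 32/41 -32/41 -16/37 5 2 W
final 6 2 S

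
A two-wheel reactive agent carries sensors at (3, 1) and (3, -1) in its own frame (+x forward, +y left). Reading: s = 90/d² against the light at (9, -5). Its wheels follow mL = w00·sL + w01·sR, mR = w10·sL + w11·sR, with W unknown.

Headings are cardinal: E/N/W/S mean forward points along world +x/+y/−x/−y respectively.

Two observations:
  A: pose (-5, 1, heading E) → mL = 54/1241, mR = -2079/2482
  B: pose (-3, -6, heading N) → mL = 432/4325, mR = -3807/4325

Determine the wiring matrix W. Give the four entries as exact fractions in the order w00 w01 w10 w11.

-1/2 1/2 -1 -1/2

obs A: pose=(-5,1,E) → sL=9/17, sR=45/73, mL=54/1241, mR=-2079/2482
obs B: pose=(-3,-6,N) → sL=90/173, sR=18/25, mL=432/4325, mR=-3807/4325
sensor matrix S = [[9/17, 45/73], [90/173, 18/25]]; det S = 324648/5367325
solve [mL_A; mL_B] = S·[w00; w01] and [mR_A; mR_B] = S·[w10; w11]:
  w00 = -1/2, w01 = 1/2, w10 = -1, w11 = -1/2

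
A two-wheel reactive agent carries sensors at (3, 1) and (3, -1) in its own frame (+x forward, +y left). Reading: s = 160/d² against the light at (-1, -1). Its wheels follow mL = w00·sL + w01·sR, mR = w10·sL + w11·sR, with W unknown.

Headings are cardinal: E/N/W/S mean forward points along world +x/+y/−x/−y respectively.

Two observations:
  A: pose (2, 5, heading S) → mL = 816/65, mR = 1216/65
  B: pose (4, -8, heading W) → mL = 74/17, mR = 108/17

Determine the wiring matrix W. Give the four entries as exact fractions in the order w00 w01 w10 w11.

1 1/2 1 1

obs A: pose=(2,5,S) → sL=32/5, sR=160/13, mL=816/65, mR=1216/65
obs B: pose=(4,-8,W) → sL=40/17, sR=4, mL=74/17, mR=108/17
sensor matrix S = [[32/5, 160/13], [40/17, 4]]; det S = -3712/1105
solve [mL_A; mL_B] = S·[w00; w01] and [mR_A; mR_B] = S·[w10; w11]:
  w00 = 1, w01 = 1/2, w10 = 1, w11 = 1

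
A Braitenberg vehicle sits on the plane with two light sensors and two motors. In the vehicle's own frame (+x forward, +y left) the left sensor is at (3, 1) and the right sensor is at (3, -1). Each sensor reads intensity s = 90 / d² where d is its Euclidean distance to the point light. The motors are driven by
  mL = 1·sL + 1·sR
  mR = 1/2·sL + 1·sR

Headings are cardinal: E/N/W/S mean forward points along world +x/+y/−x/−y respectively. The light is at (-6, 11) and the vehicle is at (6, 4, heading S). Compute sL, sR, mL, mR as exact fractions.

90/269 90/221 44100/59449 34155/59449

left sensor world pos  = (7, 1); dL² = 269
right sensor world pos = (5, 1); dR² = 221
sL = 90/269 = 90/269
sR = 90/221 = 90/221
mL = 1·sL + 1·sR = 44100/59449
mR = 1/2·sL + 1·sR = 34155/59449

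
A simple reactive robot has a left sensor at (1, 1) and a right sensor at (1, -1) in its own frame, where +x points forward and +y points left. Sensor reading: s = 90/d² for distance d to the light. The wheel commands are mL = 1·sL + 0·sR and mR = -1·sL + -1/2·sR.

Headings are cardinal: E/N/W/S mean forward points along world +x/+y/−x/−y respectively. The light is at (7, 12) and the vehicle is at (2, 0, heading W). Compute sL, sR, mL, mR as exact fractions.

18/41 90/157 18/41 -4671/6437

left sensor world pos  = (1, -1); dL² = 205
right sensor world pos = (1, 1); dR² = 157
sL = 90/205 = 18/41
sR = 90/157 = 90/157
mL = 1·sL + 0·sR = 18/41
mR = -1·sL + -1/2·sR = -4671/6437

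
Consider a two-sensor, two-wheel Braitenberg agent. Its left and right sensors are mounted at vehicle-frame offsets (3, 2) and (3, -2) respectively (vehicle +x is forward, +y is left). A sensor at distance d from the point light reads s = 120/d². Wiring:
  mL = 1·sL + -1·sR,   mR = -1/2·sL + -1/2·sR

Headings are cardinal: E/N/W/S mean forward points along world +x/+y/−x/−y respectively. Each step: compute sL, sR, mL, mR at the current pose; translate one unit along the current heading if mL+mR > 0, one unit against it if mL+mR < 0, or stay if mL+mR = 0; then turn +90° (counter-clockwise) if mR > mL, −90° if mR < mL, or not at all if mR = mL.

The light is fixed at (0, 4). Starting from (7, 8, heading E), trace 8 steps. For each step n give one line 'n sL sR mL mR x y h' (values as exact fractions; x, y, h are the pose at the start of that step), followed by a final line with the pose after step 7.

n=0: pose=(7,8,E); sL=15/17, sR=15/13; mL=-60/221, mR=-225/221; mL+mR=-285/221 → advance -1; mR−mL=-165/221 → turn -1·90°
n=1: pose=(6,8,S); sL=24/13, sR=120/17; mL=-1152/221, mR=-984/221; mL+mR=-2136/221 → advance -1; mR−mL=168/221 → turn +1·90°
n=2: pose=(6,9,E); sL=12/13, sR=4/3; mL=-16/39, mR=-44/39; mL+mR=-20/13 → advance -1; mR−mL=-28/39 → turn -1·90°
n=3: pose=(5,9,S); sL=120/53, sR=120/13; mL=-4800/689, mR=-3960/689; mL+mR=-8760/689 → advance -1; mR−mL=840/689 → turn +1·90°
n=4: pose=(5,10,E); sL=15/16, sR=3/2; mL=-9/16, mR=-39/32; mL+mR=-57/32 → advance -1; mR−mL=-21/32 → turn -1·90°
n=5: pose=(4,10,S); sL=8/3, sR=120/13; mL=-256/39, mR=-232/39; mL+mR=-488/39 → advance -1; mR−mL=8/13 → turn +1·90°
n=6: pose=(4,11,E); sL=12/13, sR=60/37; mL=-336/481, mR=-612/481; mL+mR=-948/481 → advance -1; mR−mL=-276/481 → turn -1·90°
n=7: pose=(3,11,S); sL=120/41, sR=120/17; mL=-2880/697, mR=-3480/697; mL+mR=-6360/697 → advance -1; mR−mL=-600/697 → turn -1·90°

0 15/17 15/13 -60/221 -225/221 7 8 E
1 24/13 120/17 -1152/221 -984/221 6 8 S
2 12/13 4/3 -16/39 -44/39 6 9 E
3 120/53 120/13 -4800/689 -3960/689 5 9 S
4 15/16 3/2 -9/16 -39/32 5 10 E
5 8/3 120/13 -256/39 -232/39 4 10 S
6 12/13 60/37 -336/481 -612/481 4 11 E
7 120/41 120/17 -2880/697 -3480/697 3 11 S
final 3 12 W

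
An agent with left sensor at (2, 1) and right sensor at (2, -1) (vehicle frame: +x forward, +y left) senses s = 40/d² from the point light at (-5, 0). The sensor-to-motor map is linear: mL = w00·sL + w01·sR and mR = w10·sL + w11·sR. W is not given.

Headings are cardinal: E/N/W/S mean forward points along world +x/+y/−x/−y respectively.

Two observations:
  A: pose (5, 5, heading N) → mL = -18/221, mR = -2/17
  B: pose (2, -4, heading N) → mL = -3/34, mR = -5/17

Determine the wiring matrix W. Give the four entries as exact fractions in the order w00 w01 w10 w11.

1/2 -1 0 -1/2

obs A: pose=(5,5,N) → sL=4/13, sR=4/17, mL=-18/221, mR=-2/17
obs B: pose=(2,-4,N) → sL=1, sR=10/17, mL=-3/34, mR=-5/17
sensor matrix S = [[4/13, 4/17], [1, 10/17]]; det S = -12/221
solve [mL_A; mL_B] = S·[w00; w01] and [mR_A; mR_B] = S·[w10; w11]:
  w00 = 1/2, w01 = -1, w10 = 0, w11 = -1/2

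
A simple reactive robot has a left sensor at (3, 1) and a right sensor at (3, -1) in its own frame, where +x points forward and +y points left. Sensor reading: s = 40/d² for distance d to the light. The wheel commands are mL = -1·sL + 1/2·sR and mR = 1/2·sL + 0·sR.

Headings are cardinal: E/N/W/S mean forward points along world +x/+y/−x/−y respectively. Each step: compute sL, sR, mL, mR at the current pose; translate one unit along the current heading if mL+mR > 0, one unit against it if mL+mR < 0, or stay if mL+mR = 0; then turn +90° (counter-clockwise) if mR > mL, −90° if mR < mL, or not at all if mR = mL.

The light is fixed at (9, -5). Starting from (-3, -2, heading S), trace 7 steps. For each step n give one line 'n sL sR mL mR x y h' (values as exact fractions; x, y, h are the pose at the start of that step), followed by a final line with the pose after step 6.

n=0: pose=(-3,-2,S); sL=40/121, sR=40/169; mL=-4340/20449, mR=20/121; mL+mR=-960/20449 → advance -1; mR−mL=7720/20449 → turn +1·90°
n=1: pose=(-3,-1,E); sL=20/53, sR=4/9; mL=-74/477, mR=10/53; mL+mR=16/477 → advance +1; mR−mL=164/477 → turn +1·90°
n=2: pose=(-2,-1,N); sL=40/193, sR=40/149; mL=-2100/28757, mR=20/193; mL+mR=880/28757 → advance +1; mR−mL=5080/28757 → turn +1·90°
n=3: pose=(-2,0,W); sL=10/53, sR=5/29; mL=-315/3074, mR=5/53; mL+mR=-25/3074 → advance -1; mR−mL=605/3074 → turn +1·90°
n=4: pose=(-1,0,S); sL=8/17, sR=8/25; mL=-132/425, mR=4/17; mL+mR=-32/425 → advance -1; mR−mL=232/425 → turn +1·90°
n=5: pose=(-1,1,E); sL=20/49, sR=20/37; mL=-250/1813, mR=10/49; mL+mR=120/1813 → advance +1; mR−mL=620/1813 → turn +1·90°
n=6: pose=(0,1,N); sL=40/181, sR=8/29; mL=-436/5249, mR=20/181; mL+mR=144/5249 → advance +1; mR−mL=1016/5249 → turn +1·90°

0 40/121 40/169 -4340/20449 20/121 -3 -2 S
1 20/53 4/9 -74/477 10/53 -3 -1 E
2 40/193 40/149 -2100/28757 20/193 -2 -1 N
3 10/53 5/29 -315/3074 5/53 -2 0 W
4 8/17 8/25 -132/425 4/17 -1 0 S
5 20/49 20/37 -250/1813 10/49 -1 1 E
6 40/181 8/29 -436/5249 20/181 0 1 N
final 0 2 W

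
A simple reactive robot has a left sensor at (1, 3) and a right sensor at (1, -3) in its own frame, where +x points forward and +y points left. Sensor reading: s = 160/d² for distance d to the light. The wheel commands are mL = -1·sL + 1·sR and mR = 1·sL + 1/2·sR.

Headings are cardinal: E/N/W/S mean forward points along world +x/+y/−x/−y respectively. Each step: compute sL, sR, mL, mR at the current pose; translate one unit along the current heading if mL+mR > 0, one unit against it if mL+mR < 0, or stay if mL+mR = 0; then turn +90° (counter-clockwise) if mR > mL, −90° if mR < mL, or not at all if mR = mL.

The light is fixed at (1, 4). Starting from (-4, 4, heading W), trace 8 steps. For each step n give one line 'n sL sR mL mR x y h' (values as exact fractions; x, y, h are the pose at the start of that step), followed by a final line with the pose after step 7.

n=0: pose=(-4,4,W); sL=32/9, sR=32/9; mL=0, mR=16/3; mL+mR=16/3 → advance +1; mR−mL=16/3 → turn +1·90°
n=1: pose=(-5,4,S); sL=16, sR=80/41; mL=-576/41, mR=696/41; mL+mR=120/41 → advance +1; mR−mL=1272/41 → turn +1·90°
n=2: pose=(-5,3,E); sL=160/29, sR=160/41; mL=-1920/1189, mR=8880/1189; mL+mR=240/41 → advance +1; mR−mL=10800/1189 → turn +1·90°
n=3: pose=(-4,3,N); sL=5/2, sR=40; mL=75/2, mR=45/2; mL+mR=60 → advance +1; mR−mL=-15 → turn -1·90°
n=4: pose=(-4,4,E); sL=32/5, sR=32/5; mL=0, mR=48/5; mL+mR=48/5 → advance +1; mR−mL=48/5 → turn +1·90°
n=5: pose=(-3,4,N); sL=16/5, sR=80; mL=384/5, mR=216/5; mL+mR=120 → advance +1; mR−mL=-168/5 → turn -1·90°
n=6: pose=(-3,5,E); sL=32/5, sR=160/13; mL=384/65, mR=816/65; mL+mR=240/13 → advance +1; mR−mL=432/65 → turn +1·90°
n=7: pose=(-2,5,N); sL=4, sR=40; mL=36, mR=24; mL+mR=60 → advance +1; mR−mL=-12 → turn -1·90°

0 32/9 32/9 0 16/3 -4 4 W
1 16 80/41 -576/41 696/41 -5 4 S
2 160/29 160/41 -1920/1189 8880/1189 -5 3 E
3 5/2 40 75/2 45/2 -4 3 N
4 32/5 32/5 0 48/5 -4 4 E
5 16/5 80 384/5 216/5 -3 4 N
6 32/5 160/13 384/65 816/65 -3 5 E
7 4 40 36 24 -2 5 N
final -2 6 E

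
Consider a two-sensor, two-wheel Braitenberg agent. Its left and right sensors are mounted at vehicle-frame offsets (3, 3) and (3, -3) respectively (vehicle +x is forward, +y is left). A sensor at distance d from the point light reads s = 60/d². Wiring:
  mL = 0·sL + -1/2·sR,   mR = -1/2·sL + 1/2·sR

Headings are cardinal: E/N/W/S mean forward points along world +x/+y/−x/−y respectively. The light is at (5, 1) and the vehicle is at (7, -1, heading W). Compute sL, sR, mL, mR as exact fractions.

30/13 30 -15 180/13

left sensor world pos  = (4, -4); dL² = 26
right sensor world pos = (4, 2); dR² = 2
sL = 60/26 = 30/13
sR = 60/2 = 30
mL = 0·sL + -1/2·sR = -15
mR = -1/2·sL + 1/2·sR = 180/13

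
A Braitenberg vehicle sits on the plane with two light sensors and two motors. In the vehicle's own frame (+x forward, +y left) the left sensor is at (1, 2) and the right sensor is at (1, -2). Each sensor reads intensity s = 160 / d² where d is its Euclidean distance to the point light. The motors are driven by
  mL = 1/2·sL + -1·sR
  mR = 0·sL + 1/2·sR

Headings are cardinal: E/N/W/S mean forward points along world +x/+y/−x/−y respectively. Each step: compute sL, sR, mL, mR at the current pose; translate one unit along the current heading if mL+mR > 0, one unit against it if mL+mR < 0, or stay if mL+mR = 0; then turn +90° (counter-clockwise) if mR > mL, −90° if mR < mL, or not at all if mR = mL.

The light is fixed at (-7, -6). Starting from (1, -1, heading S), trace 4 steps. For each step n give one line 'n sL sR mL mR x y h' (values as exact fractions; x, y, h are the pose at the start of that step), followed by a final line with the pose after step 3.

0 40/29 40/13 -900/377 20/13 1 -1 S
1 32/29 160/97 -3088/2813 80/97 1 0 E
2 80/37 16/13 -72/481 8/13 0 0 N
3 160/61 160/117 -400/7137 80/117 0 1 W
final -1 1 S

n=0: pose=(1,-1,S); sL=40/29, sR=40/13; mL=-900/377, mR=20/13; mL+mR=-320/377 → advance -1; mR−mL=1480/377 → turn +1·90°
n=1: pose=(1,0,E); sL=32/29, sR=160/97; mL=-3088/2813, mR=80/97; mL+mR=-768/2813 → advance -1; mR−mL=5408/2813 → turn +1·90°
n=2: pose=(0,0,N); sL=80/37, sR=16/13; mL=-72/481, mR=8/13; mL+mR=224/481 → advance +1; mR−mL=368/481 → turn +1·90°
n=3: pose=(0,1,W); sL=160/61, sR=160/117; mL=-400/7137, mR=80/117; mL+mR=4480/7137 → advance +1; mR−mL=1760/2379 → turn +1·90°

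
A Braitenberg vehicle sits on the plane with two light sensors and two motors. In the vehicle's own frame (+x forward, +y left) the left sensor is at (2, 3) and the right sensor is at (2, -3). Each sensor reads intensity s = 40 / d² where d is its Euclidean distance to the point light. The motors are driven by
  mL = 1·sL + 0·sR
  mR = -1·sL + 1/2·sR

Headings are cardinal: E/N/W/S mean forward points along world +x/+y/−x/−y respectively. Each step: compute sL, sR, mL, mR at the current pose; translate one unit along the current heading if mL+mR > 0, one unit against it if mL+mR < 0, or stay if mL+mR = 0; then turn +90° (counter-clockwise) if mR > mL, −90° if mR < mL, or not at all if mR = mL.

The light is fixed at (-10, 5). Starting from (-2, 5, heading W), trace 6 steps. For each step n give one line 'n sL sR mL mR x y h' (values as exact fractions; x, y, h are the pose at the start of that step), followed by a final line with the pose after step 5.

0 8/9 8/9 8/9 -4/9 -2 5 W
1 2 5/13 2 -47/26 -3 5 N
2 40/97 8/17 40/97 -292/1649 -3 6 E
3 20/61 20/13 20/61 350/793 -2 6 S
4 40/109 40/109 40/109 -20/109 -2 5 E
5 10/37 1 10/37 17/74 -1 5 S
final -1 4 W

n=0: pose=(-2,5,W); sL=8/9, sR=8/9; mL=8/9, mR=-4/9; mL+mR=4/9 → advance +1; mR−mL=-4/3 → turn -1·90°
n=1: pose=(-3,5,N); sL=2, sR=5/13; mL=2, mR=-47/26; mL+mR=5/26 → advance +1; mR−mL=-99/26 → turn -1·90°
n=2: pose=(-3,6,E); sL=40/97, sR=8/17; mL=40/97, mR=-292/1649; mL+mR=4/17 → advance +1; mR−mL=-972/1649 → turn -1·90°
n=3: pose=(-2,6,S); sL=20/61, sR=20/13; mL=20/61, mR=350/793; mL+mR=10/13 → advance +1; mR−mL=90/793 → turn +1·90°
n=4: pose=(-2,5,E); sL=40/109, sR=40/109; mL=40/109, mR=-20/109; mL+mR=20/109 → advance +1; mR−mL=-60/109 → turn -1·90°
n=5: pose=(-1,5,S); sL=10/37, sR=1; mL=10/37, mR=17/74; mL+mR=1/2 → advance +1; mR−mL=-3/74 → turn -1·90°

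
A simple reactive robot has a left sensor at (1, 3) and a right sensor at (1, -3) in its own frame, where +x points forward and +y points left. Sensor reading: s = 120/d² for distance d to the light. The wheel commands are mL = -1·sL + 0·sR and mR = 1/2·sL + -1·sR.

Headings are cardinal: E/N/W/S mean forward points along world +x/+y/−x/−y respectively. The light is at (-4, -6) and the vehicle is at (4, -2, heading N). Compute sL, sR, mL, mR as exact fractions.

left sensor world pos  = (1, -1); dL² = 50
right sensor world pos = (7, -1); dR² = 146
sL = 120/50 = 12/5
sR = 120/146 = 60/73
mL = -1·sL + 0·sR = -12/5
mR = 1/2·sL + -1·sR = 138/365

12/5 60/73 -12/5 138/365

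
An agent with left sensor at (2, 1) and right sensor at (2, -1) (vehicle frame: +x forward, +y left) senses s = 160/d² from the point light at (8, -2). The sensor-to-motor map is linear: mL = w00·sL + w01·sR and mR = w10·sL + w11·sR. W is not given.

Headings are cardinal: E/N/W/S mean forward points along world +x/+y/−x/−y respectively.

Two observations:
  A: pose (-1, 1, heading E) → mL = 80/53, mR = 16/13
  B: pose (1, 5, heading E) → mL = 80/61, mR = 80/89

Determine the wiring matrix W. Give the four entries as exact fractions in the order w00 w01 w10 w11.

obs A: pose=(-1,1,E) → sL=32/13, sR=160/53, mL=80/53, mR=16/13
obs B: pose=(1,5,E) → sL=160/89, sR=160/61, mL=80/61, mR=80/89
sensor matrix S = [[32/13, 160/53], [160/89, 160/61]]; det S = 3850240/3740581
solve [mL_A; mL_B] = S·[w00; w01] and [mR_A; mR_B] = S·[w10; w11]:
  w00 = 0, w01 = 1/2, w10 = 1/2, w11 = 0

0 1/2 1/2 0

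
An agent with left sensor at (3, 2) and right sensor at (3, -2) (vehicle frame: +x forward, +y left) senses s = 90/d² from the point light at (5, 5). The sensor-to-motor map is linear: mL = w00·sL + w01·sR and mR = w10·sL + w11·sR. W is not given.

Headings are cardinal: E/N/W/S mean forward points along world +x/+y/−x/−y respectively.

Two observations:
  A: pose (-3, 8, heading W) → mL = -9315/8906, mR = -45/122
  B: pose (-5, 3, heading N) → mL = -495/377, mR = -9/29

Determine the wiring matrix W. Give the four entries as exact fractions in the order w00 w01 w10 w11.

-1 -1/2 -1/2 0

obs A: pose=(-3,8,W) → sL=45/61, sR=45/73, mL=-9315/8906, mR=-45/122
obs B: pose=(-5,3,N) → sL=18/29, sR=18/13, mL=-495/377, mR=-9/29
sensor matrix S = [[45/61, 45/73], [18/29, 18/13]]; det S = 1072440/1678781
solve [mL_A; mL_B] = S·[w00; w01] and [mR_A; mR_B] = S·[w10; w11]:
  w00 = -1, w01 = -1/2, w10 = -1/2, w11 = 0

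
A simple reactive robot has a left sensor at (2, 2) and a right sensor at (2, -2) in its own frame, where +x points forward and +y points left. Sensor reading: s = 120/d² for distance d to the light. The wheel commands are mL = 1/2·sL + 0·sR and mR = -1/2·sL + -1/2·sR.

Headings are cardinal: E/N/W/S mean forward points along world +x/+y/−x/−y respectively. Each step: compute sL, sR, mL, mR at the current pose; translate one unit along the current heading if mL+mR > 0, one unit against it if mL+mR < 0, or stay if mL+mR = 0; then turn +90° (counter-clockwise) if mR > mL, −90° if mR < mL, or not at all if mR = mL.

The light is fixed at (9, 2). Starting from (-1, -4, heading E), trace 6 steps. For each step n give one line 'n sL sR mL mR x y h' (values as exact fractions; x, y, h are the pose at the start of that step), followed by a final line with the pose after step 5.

n=0: pose=(-1,-4,E); sL=3/2, sR=15/16; mL=3/4, mR=-39/32; mL+mR=-15/32 → advance -1; mR−mL=-63/32 → turn -1·90°
n=1: pose=(-2,-4,S); sL=24/29, sR=120/233; mL=12/29, mR=-4536/6757; mL+mR=-60/233 → advance -1; mR−mL=-7332/6757 → turn -1·90°
n=2: pose=(-2,-3,W); sL=60/109, sR=60/89; mL=30/109, mR=-5940/9701; mL+mR=-30/89 → advance -1; mR−mL=-8610/9701 → turn -1·90°
n=3: pose=(-1,-3,N); sL=40/51, sR=120/73; mL=20/51, mR=-4520/3723; mL+mR=-60/73 → advance -1; mR−mL=-5980/3723 → turn -1·90°
n=4: pose=(-1,-4,E); sL=3/2, sR=15/16; mL=3/4, mR=-39/32; mL+mR=-15/32 → advance -1; mR−mL=-63/32 → turn -1·90°
n=5: pose=(-2,-4,S); sL=24/29, sR=120/233; mL=12/29, mR=-4536/6757; mL+mR=-60/233 → advance -1; mR−mL=-7332/6757 → turn -1·90°

0 3/2 15/16 3/4 -39/32 -1 -4 E
1 24/29 120/233 12/29 -4536/6757 -2 -4 S
2 60/109 60/89 30/109 -5940/9701 -2 -3 W
3 40/51 120/73 20/51 -4520/3723 -1 -3 N
4 3/2 15/16 3/4 -39/32 -1 -4 E
5 24/29 120/233 12/29 -4536/6757 -2 -4 S
final -2 -3 W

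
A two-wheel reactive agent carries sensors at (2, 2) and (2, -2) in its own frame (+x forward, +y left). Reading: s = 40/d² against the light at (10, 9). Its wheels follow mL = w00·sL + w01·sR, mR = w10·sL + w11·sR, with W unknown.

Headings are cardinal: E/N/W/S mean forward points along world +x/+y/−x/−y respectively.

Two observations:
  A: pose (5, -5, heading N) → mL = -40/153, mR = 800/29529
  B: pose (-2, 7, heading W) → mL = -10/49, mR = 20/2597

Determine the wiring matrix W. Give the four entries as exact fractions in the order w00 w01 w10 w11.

0 -1 -1/2 1/2

obs A: pose=(5,-5,N) → sL=40/193, sR=40/153, mL=-40/153, mR=800/29529
obs B: pose=(-2,7,W) → sL=10/53, sR=10/49, mL=-10/49, mR=20/2597
sensor matrix S = [[40/193, 40/153], [10/53, 10/49]]; det S = -539200/76686813
solve [mL_A; mL_B] = S·[w00; w01] and [mR_A; mR_B] = S·[w10; w11]:
  w00 = 0, w01 = -1, w10 = -1/2, w11 = 1/2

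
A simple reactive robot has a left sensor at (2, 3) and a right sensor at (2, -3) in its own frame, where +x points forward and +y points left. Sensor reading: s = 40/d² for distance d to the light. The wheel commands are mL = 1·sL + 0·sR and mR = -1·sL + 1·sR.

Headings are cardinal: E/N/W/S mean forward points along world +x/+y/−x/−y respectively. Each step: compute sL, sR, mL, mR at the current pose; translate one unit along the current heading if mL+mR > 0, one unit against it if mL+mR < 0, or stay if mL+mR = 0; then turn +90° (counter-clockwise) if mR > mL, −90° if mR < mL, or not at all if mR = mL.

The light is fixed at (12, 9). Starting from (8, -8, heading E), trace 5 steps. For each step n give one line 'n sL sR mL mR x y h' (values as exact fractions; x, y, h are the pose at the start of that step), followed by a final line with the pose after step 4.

n=0: pose=(8,-8,E); sL=1/5, sR=10/101; mL=1/5, mR=-51/505; mL+mR=10/101 → advance +1; mR−mL=-152/505 → turn -1·90°
n=1: pose=(9,-8,S); sL=40/361, sR=40/397; mL=40/361, mR=-1440/143317; mL+mR=40/397 → advance +1; mR−mL=-17320/143317 → turn -1·90°
n=2: pose=(9,-9,W); sL=20/233, sR=4/25; mL=20/233, mR=432/5825; mL+mR=4/25 → advance +1; mR−mL=-68/5825 → turn -1·90°
n=3: pose=(8,-9,N); sL=8/61, sR=40/257; mL=8/61, mR=384/15677; mL+mR=40/257 → advance +1; mR−mL=-1672/15677 → turn -1·90°
n=4: pose=(8,-8,E); sL=1/5, sR=10/101; mL=1/5, mR=-51/505; mL+mR=10/101 → advance +1; mR−mL=-152/505 → turn -1·90°

0 1/5 10/101 1/5 -51/505 8 -8 E
1 40/361 40/397 40/361 -1440/143317 9 -8 S
2 20/233 4/25 20/233 432/5825 9 -9 W
3 8/61 40/257 8/61 384/15677 8 -9 N
4 1/5 10/101 1/5 -51/505 8 -8 E
final 9 -8 S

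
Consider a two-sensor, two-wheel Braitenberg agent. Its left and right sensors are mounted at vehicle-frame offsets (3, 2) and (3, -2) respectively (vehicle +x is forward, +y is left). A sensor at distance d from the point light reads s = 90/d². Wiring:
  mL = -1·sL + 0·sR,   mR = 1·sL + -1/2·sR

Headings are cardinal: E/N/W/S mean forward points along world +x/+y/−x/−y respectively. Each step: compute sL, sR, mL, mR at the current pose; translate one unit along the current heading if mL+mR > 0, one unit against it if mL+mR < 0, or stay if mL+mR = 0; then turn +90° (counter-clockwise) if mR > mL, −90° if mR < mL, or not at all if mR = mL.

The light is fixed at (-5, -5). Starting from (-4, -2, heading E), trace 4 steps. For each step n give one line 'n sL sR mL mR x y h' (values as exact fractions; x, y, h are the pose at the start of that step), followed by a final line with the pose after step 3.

0 90/41 90/17 -90/41 -315/697 -4 -2 E
1 9/4 9/4 -9/4 9/8 -5 -2 N
2 10 18/5 -10 41/5 -5 -3 W
3 9 45 -9 -27/2 -4 -3 S
final -4 -2 W

n=0: pose=(-4,-2,E); sL=90/41, sR=90/17; mL=-90/41, mR=-315/697; mL+mR=-45/17 → advance -1; mR−mL=1215/697 → turn +1·90°
n=1: pose=(-5,-2,N); sL=9/4, sR=9/4; mL=-9/4, mR=9/8; mL+mR=-9/8 → advance -1; mR−mL=27/8 → turn +1·90°
n=2: pose=(-5,-3,W); sL=10, sR=18/5; mL=-10, mR=41/5; mL+mR=-9/5 → advance -1; mR−mL=91/5 → turn +1·90°
n=3: pose=(-4,-3,S); sL=9, sR=45; mL=-9, mR=-27/2; mL+mR=-45/2 → advance -1; mR−mL=-9/2 → turn -1·90°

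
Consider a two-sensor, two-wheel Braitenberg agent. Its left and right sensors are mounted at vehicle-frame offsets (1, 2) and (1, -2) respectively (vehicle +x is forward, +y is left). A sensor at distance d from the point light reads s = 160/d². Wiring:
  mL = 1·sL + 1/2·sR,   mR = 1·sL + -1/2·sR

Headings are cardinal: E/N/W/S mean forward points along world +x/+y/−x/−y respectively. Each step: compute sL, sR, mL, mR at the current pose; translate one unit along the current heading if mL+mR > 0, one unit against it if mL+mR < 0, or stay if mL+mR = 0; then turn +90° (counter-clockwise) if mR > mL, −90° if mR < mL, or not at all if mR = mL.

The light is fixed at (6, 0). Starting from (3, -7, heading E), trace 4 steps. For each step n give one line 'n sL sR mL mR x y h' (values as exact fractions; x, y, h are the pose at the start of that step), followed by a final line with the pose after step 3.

0 160/29 32/17 3184/493 2256/493 3 -7 E
1 5/2 2 7/2 3/2 4 -7 S
2 160/109 32/9 3184/981 -304/981 4 -8 W
3 80/37 16/5 696/185 104/185 3 -8 N
final 3 -7 E

n=0: pose=(3,-7,E); sL=160/29, sR=32/17; mL=3184/493, mR=2256/493; mL+mR=320/29 → advance +1; mR−mL=-32/17 → turn -1·90°
n=1: pose=(4,-7,S); sL=5/2, sR=2; mL=7/2, mR=3/2; mL+mR=5 → advance +1; mR−mL=-2 → turn -1·90°
n=2: pose=(4,-8,W); sL=160/109, sR=32/9; mL=3184/981, mR=-304/981; mL+mR=320/109 → advance +1; mR−mL=-32/9 → turn -1·90°
n=3: pose=(3,-8,N); sL=80/37, sR=16/5; mL=696/185, mR=104/185; mL+mR=160/37 → advance +1; mR−mL=-16/5 → turn -1·90°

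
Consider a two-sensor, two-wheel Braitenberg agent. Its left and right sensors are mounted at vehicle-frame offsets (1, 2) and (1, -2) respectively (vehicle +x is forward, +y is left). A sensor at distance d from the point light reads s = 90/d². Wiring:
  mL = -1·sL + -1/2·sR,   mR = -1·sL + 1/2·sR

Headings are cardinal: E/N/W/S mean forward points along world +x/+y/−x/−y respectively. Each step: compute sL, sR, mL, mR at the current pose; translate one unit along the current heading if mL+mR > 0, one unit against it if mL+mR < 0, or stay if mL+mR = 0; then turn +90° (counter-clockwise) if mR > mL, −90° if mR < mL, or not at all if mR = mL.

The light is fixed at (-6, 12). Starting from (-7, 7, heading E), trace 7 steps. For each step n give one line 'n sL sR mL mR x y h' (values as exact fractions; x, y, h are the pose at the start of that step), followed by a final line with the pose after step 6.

n=0: pose=(-7,7,E); sL=10, sR=90/49; mL=-535/49, mR=-445/49; mL+mR=-20 → advance -1; mR−mL=90/49 → turn +1·90°
n=1: pose=(-8,7,N); sL=45/16, sR=45/8; mL=-45/8, mR=0; mL+mR=-45/8 → advance -1; mR−mL=45/8 → turn +1·90°
n=2: pose=(-8,6,W); sL=90/73, sR=18/5; mL=-1107/365, mR=207/365; mL+mR=-180/73 → advance -1; mR−mL=18/5 → turn +1·90°
n=3: pose=(-7,6,S); sL=9/5, sR=45/29; mL=-747/290, mR=-297/290; mL+mR=-18/5 → advance -1; mR−mL=45/29 → turn +1·90°
n=4: pose=(-7,7,E); sL=10, sR=90/49; mL=-535/49, mR=-445/49; mL+mR=-20 → advance -1; mR−mL=90/49 → turn +1·90°
n=5: pose=(-8,7,N); sL=45/16, sR=45/8; mL=-45/8, mR=0; mL+mR=-45/8 → advance -1; mR−mL=45/8 → turn +1·90°
n=6: pose=(-8,6,W); sL=90/73, sR=18/5; mL=-1107/365, mR=207/365; mL+mR=-180/73 → advance -1; mR−mL=18/5 → turn +1·90°

0 10 90/49 -535/49 -445/49 -7 7 E
1 45/16 45/8 -45/8 0 -8 7 N
2 90/73 18/5 -1107/365 207/365 -8 6 W
3 9/5 45/29 -747/290 -297/290 -7 6 S
4 10 90/49 -535/49 -445/49 -7 7 E
5 45/16 45/8 -45/8 0 -8 7 N
6 90/73 18/5 -1107/365 207/365 -8 6 W
final -7 6 S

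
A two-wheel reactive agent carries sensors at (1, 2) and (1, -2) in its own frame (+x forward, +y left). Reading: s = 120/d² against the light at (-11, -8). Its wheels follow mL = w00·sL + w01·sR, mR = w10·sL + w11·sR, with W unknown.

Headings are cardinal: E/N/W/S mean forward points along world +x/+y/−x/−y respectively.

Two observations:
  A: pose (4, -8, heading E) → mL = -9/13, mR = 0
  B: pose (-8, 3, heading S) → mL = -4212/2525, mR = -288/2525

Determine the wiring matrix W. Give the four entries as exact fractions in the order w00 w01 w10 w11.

obs A: pose=(4,-8,E) → sL=6/13, sR=6/13, mL=-9/13, mR=0
obs B: pose=(-8,3,S) → sL=24/25, sR=120/101, mL=-4212/2525, mR=-288/2525
sensor matrix S = [[6/13, 6/13], [24/25, 120/101]]; det S = 3456/32825
solve [mL_A; mL_B] = S·[w00; w01] and [mR_A; mR_B] = S·[w10; w11]:
  w00 = -1/2, w01 = -1, w10 = 1/2, w11 = -1/2

-1/2 -1 1/2 -1/2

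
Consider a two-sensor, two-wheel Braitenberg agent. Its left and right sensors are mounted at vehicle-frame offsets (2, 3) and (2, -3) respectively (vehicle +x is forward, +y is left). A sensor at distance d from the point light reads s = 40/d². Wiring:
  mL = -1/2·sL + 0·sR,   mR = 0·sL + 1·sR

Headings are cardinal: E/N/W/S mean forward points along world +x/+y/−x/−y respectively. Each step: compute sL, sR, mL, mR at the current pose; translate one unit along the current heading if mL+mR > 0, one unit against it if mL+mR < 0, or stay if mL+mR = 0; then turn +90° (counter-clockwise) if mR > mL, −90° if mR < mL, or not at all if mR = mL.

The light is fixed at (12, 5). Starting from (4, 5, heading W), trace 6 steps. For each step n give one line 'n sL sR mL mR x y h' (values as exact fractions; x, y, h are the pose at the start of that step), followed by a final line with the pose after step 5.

0 40/109 40/109 -20/109 40/109 4 5 W
1 1 10/37 -1/2 10/37 3 5 S
2 8/13 40/53 -4/13 40/53 3 6 E
3 4/13 20/17 -2/13 20/17 4 6 N
4 40/101 8/25 -20/101 8/25 4 7 W
5 10/9 5/18 -5/9 5/18 3 7 S
final 3 8 E

n=0: pose=(4,5,W); sL=40/109, sR=40/109; mL=-20/109, mR=40/109; mL+mR=20/109 → advance +1; mR−mL=60/109 → turn +1·90°
n=1: pose=(3,5,S); sL=1, sR=10/37; mL=-1/2, mR=10/37; mL+mR=-17/74 → advance -1; mR−mL=57/74 → turn +1·90°
n=2: pose=(3,6,E); sL=8/13, sR=40/53; mL=-4/13, mR=40/53; mL+mR=308/689 → advance +1; mR−mL=732/689 → turn +1·90°
n=3: pose=(4,6,N); sL=4/13, sR=20/17; mL=-2/13, mR=20/17; mL+mR=226/221 → advance +1; mR−mL=294/221 → turn +1·90°
n=4: pose=(4,7,W); sL=40/101, sR=8/25; mL=-20/101, mR=8/25; mL+mR=308/2525 → advance +1; mR−mL=1308/2525 → turn +1·90°
n=5: pose=(3,7,S); sL=10/9, sR=5/18; mL=-5/9, mR=5/18; mL+mR=-5/18 → advance -1; mR−mL=5/6 → turn +1·90°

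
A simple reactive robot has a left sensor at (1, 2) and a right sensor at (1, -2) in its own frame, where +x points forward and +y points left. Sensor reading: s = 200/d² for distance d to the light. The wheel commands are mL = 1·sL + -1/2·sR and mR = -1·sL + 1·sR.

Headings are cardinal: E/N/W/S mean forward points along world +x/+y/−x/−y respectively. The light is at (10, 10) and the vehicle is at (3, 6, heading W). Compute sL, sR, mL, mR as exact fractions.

left sensor world pos  = (2, 4); dL² = 100
right sensor world pos = (2, 8); dR² = 68
sL = 200/100 = 2
sR = 200/68 = 50/17
mL = 1·sL + -1/2·sR = 9/17
mR = -1·sL + 1·sR = 16/17

2 50/17 9/17 16/17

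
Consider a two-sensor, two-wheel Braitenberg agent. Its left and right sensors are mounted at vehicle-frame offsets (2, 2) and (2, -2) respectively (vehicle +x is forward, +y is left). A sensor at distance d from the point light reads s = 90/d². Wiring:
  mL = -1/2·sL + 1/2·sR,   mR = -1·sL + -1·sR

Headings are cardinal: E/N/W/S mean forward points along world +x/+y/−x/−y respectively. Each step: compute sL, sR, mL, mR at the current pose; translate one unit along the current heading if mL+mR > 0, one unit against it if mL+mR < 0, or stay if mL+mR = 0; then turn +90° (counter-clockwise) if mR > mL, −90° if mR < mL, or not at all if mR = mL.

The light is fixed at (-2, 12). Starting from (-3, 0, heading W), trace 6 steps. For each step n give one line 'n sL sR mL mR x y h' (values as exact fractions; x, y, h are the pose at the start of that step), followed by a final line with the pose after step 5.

n=0: pose=(-3,0,W); sL=18/41, sR=90/109; mL=864/4469, mR=-5652/4469; mL+mR=-4788/4469 → advance -1; mR−mL=-6516/4469 → turn -1·90°
n=1: pose=(-2,0,N); sL=45/52, sR=45/52; mL=0, mR=-45/26; mL+mR=-45/26 → advance -1; mR−mL=-45/26 → turn -1·90°
n=2: pose=(-2,-1,E); sL=18/25, sR=90/229; mL=-936/5725, mR=-6372/5725; mL+mR=-7308/5725 → advance -1; mR−mL=-5436/5725 → turn -1·90°
n=3: pose=(-3,-1,S); sL=45/113, sR=5/13; mL=-10/1469, mR=-1150/1469; mL+mR=-1160/1469 → advance -1; mR−mL=-1140/1469 → turn -1·90°
n=4: pose=(-3,0,W); sL=18/41, sR=90/109; mL=864/4469, mR=-5652/4469; mL+mR=-4788/4469 → advance -1; mR−mL=-6516/4469 → turn -1·90°
n=5: pose=(-2,0,N); sL=45/52, sR=45/52; mL=0, mR=-45/26; mL+mR=-45/26 → advance -1; mR−mL=-45/26 → turn -1·90°

0 18/41 90/109 864/4469 -5652/4469 -3 0 W
1 45/52 45/52 0 -45/26 -2 0 N
2 18/25 90/229 -936/5725 -6372/5725 -2 -1 E
3 45/113 5/13 -10/1469 -1150/1469 -3 -1 S
4 18/41 90/109 864/4469 -5652/4469 -3 0 W
5 45/52 45/52 0 -45/26 -2 0 N
final -2 -1 E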